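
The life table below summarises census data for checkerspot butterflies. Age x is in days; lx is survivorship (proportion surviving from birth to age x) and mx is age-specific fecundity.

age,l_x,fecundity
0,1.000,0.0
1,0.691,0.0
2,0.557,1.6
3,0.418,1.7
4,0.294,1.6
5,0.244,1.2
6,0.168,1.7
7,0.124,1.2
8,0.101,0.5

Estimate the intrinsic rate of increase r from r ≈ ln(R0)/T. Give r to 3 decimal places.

0.286

R0 = Σ lx·mx = 0 + 0 + 0.8912 + 0.7106 + 0.4704 + 0.2928 + 0.2856 + 0.1488 + 0.0505 = 2.8499
Σ x·lx·mx = 10.419; T = 10.419/2.8499 = 3.65592…
r ≈ ln(R0)/T = ln(2.8499)/3.65592… = 0.28646… → 0.286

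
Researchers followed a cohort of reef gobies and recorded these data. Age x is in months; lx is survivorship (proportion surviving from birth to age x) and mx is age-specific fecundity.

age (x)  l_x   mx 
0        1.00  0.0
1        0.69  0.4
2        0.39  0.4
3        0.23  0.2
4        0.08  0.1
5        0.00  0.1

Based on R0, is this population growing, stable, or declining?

R0 = Σ lx·mx = 0 + 0.276 + 0.156 + 0.046 + 0.008 + 0 = 0.486
R0 < 1, so the population is declining.

declining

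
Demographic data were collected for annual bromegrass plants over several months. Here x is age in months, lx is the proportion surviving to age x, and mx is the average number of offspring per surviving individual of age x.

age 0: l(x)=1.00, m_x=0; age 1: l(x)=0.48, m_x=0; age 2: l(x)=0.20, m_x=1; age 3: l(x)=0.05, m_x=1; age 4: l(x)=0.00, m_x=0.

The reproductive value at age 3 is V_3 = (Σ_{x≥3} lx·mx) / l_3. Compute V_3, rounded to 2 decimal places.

1.00

lx·mx for x ≥ 3: 0.05, 0 → sum = 0.05
V_3 = 0.05 / l_3 = 0.05 / 0.05 = 1 → 1.00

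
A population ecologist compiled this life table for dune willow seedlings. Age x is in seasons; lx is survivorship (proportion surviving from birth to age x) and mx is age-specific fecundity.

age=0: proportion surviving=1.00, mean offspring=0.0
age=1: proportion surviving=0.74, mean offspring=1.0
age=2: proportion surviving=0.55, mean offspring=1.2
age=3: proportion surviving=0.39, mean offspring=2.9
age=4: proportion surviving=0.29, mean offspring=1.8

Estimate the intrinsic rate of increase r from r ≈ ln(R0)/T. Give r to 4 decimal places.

R0 = Σ lx·mx = 0 + 0.74 + 0.66 + 1.131 + 0.522 = 3.053
Σ x·lx·mx = 7.541; T = 7.541/3.053 = 2.47003…
r ≈ ln(R0)/T = ln(3.053)/2.47003… = 0.451867… → 0.4519

0.4519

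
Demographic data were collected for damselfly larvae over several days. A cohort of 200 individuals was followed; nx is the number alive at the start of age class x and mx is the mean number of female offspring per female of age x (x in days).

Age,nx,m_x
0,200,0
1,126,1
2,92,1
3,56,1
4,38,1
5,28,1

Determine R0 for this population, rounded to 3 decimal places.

lx = nx/n0 = nx/200: 1, 0.63, 0.46, 0.28, 0.19, 0.14
lx·mx by age: 0, 0.63, 0.46, 0.28, 0.19, 0.14
R0 = Σ lx·mx = 1.7 → 1.700

1.700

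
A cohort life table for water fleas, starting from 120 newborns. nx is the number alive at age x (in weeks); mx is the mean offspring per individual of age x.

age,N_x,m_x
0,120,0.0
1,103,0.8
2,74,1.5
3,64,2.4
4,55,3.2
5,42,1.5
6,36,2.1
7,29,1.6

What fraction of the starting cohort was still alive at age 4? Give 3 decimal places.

l_4 = n_4/n_0 = 55/120 = 0.458333… → 0.458

0.458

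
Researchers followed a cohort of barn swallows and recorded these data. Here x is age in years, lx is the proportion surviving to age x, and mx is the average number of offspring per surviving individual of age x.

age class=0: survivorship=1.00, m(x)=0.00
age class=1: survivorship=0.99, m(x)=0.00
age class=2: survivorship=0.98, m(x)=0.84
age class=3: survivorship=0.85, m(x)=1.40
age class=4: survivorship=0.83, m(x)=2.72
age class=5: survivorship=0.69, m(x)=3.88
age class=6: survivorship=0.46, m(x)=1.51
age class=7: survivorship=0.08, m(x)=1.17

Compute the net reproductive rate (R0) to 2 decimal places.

7.74

lx·mx by age: 0, 0, 0.8232, 1.19, 2.2576, 2.6772, 0.6946, 0.0936
R0 = Σ lx·mx = 7.7362 → 7.74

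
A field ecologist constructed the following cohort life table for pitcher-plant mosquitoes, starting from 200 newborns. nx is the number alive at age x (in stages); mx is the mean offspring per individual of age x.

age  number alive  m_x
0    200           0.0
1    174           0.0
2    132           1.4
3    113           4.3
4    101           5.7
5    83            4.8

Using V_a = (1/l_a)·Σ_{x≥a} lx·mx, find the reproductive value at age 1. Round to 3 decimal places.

9.453

lx = nx/n0 = nx/200: 1, 0.87, 0.66, 0.565, 0.505, 0.415
lx·mx for x ≥ 1: 0, 0.924, 2.4295, 2.8785, 1.992 → sum = 8.224
V_1 = 8.224 / l_1 = 8.224 / 0.87 = 9.452874… → 9.453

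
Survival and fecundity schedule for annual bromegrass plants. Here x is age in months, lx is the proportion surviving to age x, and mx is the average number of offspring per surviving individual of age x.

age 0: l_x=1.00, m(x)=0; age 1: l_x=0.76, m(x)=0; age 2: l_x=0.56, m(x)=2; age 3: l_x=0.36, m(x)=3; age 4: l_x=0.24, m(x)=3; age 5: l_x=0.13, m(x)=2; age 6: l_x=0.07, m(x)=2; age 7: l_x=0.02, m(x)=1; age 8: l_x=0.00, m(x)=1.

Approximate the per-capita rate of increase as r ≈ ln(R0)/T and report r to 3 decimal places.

R0 = Σ lx·mx = 0 + 0 + 1.12 + 1.08 + 0.72 + 0.26 + 0.14 + 0.02 + 0 = 3.34
Σ x·lx·mx = 10.64; T = 10.64/3.34 = 3.18563…
r ≈ ln(R0)/T = ln(3.34)/3.18563… = 0.37857… → 0.379

0.379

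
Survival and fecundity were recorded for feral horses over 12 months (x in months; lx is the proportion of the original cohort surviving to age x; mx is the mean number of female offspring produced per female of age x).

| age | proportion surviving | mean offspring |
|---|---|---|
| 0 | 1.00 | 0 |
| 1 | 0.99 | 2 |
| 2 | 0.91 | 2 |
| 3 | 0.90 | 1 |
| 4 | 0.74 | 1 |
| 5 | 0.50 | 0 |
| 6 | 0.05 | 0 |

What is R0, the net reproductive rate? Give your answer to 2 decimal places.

lx·mx by age: 0, 1.98, 1.82, 0.9, 0.74, 0, 0
R0 = Σ lx·mx = 5.44 → 5.44

5.44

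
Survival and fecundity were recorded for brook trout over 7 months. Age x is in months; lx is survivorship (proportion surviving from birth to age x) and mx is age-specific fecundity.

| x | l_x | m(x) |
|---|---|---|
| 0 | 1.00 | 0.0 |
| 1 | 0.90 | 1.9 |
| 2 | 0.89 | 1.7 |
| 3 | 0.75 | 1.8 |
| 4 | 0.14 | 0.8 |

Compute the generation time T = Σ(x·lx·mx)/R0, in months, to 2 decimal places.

1.97

lx·mx: 0, 1.71, 1.513, 1.35, 0.112 → R0 = 4.685
x·lx·mx: 0, 1.71, 3.026, 4.05, 0.448 → Σ = 9.234
T = 9.234 / 4.685 = 1.970971… → 1.97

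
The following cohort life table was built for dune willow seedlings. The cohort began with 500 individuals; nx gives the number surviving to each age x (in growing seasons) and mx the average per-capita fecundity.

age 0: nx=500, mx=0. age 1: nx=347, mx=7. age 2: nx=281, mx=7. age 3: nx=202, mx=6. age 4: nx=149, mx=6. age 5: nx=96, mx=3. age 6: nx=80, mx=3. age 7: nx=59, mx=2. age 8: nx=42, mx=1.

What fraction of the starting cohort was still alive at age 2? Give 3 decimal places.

l_2 = n_2/n_0 = 281/500 = 0.562 → 0.562

0.562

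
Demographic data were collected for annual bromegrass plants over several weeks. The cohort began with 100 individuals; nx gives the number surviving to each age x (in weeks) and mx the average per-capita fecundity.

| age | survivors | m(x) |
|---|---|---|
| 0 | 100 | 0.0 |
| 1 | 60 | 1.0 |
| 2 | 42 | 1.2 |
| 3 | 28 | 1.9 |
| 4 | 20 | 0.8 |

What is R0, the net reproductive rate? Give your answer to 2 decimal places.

1.80

lx = nx/n0 = nx/100: 1, 0.6, 0.42, 0.28, 0.2
lx·mx by age: 0, 0.6, 0.504, 0.532, 0.16
R0 = Σ lx·mx = 1.796 → 1.80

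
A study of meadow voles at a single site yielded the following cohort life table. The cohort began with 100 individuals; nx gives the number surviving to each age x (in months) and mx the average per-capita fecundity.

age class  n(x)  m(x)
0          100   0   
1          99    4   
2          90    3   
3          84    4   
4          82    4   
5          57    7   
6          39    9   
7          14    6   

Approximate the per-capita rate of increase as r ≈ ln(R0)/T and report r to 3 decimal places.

lx = nx/n0 = nx/100: 1, 0.99, 0.9, 0.84, 0.82, 0.57, 0.39, 0.14
R0 = Σ lx·mx = 0 + 3.96 + 2.7 + 3.36 + 3.28 + 3.99 + 3.51 + 0.84 = 21.64
Σ x·lx·mx = 79.45; T = 79.45/21.64 = 3.67144…
r ≈ ln(R0)/T = ln(21.64)/3.67144… = 0.83742… → 0.837

0.837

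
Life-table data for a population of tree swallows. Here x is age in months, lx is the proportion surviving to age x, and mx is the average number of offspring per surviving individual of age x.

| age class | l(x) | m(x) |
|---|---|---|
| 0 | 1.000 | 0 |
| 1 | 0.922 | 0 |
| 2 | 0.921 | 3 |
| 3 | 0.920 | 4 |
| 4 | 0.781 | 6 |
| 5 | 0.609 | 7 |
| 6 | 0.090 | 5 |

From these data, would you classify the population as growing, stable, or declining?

R0 = Σ lx·mx = 0 + 0 + 2.763 + 3.68 + 4.686 + 4.263 + 0.45 = 15.842
R0 > 1, so the population is growing.

growing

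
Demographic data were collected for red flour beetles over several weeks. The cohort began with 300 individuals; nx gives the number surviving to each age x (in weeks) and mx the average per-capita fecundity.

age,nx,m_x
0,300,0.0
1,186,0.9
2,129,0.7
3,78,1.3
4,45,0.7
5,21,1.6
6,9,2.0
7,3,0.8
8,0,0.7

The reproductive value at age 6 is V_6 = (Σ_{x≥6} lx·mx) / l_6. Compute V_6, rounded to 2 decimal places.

2.27

lx = nx/n0 = nx/300: 1, 0.62, 0.43, 0.26, 0.15, 0.07, 0.03, 0.01, 0
lx·mx for x ≥ 6: 0.06, 0.008, 0 → sum = 0.068
V_6 = 0.068 / l_6 = 0.068 / 0.03 = 2.266667… → 2.27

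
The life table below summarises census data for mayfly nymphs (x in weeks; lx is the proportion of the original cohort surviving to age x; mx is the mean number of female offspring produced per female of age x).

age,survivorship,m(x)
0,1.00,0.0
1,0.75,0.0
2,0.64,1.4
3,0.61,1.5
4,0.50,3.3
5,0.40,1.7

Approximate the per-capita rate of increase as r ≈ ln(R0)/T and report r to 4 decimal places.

R0 = Σ lx·mx = 0 + 0 + 0.896 + 0.915 + 1.65 + 0.68 = 4.141
Σ x·lx·mx = 14.537; T = 14.537/4.141 = 3.5105…
r ≈ ln(R0)/T = ln(4.141)/3.5105… = 0.404767… → 0.4048

0.4048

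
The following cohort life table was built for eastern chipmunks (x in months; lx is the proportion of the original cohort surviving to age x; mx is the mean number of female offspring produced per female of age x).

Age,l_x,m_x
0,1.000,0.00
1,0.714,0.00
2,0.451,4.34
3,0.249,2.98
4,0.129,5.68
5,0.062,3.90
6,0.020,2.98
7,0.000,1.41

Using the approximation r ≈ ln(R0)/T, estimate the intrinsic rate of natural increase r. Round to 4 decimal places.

0.4623

R0 = Σ lx·mx = 0 + 0 + 1.95734 + 0.74202 + 0.73272 + 0.2418 + 0.0596 + 0 = 3.73348
Σ x·lx·mx = 10.63822; T = 10.63822/3.73348 = 2.84941…
r ≈ ln(R0)/T = ln(3.73348)/2.84941… = 0.46232… → 0.4623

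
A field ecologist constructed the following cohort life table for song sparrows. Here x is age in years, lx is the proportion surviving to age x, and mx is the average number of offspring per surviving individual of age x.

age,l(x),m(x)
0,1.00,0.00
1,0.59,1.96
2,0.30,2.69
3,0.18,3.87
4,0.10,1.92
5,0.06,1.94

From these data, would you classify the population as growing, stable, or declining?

growing

R0 = Σ lx·mx = 0 + 1.1564 + 0.807 + 0.6966 + 0.192 + 0.1164 = 2.9684
R0 > 1, so the population is growing.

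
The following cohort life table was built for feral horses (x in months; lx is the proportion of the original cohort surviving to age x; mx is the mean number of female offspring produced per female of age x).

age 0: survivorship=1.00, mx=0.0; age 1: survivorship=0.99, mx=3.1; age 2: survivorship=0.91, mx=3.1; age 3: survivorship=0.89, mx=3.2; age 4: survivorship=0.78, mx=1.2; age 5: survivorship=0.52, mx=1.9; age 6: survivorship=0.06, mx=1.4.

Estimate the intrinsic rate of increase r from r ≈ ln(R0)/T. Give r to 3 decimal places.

0.965

R0 = Σ lx·mx = 0 + 3.069 + 2.821 + 2.848 + 0.936 + 0.988 + 0.084 = 10.746
Σ x·lx·mx = 26.443; T = 26.443/10.746 = 2.46073…
r ≈ ln(R0)/T = ln(10.746)/2.46073… = 0.96497… → 0.965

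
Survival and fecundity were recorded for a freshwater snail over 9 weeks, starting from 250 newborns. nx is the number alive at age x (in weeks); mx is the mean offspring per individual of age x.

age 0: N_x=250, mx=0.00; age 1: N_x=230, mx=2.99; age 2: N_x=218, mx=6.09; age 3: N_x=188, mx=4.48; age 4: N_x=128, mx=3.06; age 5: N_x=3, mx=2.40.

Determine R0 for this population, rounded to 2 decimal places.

lx = nx/n0 = nx/250: 1, 0.92, 0.872, 0.752, 0.512, 0.012
lx·mx by age: 0, 2.7508, 5.31048, 3.36896, 1.56672, 0.0288
R0 = Σ lx·mx = 13.02576 → 13.03

13.03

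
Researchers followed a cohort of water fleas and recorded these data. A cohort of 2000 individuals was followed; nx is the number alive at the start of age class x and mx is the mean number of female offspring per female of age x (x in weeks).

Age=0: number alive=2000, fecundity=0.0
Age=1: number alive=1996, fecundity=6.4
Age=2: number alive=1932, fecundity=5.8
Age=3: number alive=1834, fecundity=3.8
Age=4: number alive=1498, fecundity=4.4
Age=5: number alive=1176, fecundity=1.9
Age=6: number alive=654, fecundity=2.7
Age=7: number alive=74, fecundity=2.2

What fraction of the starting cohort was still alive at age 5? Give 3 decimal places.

0.588

l_5 = n_5/n_0 = 1176/2000 = 0.588 → 0.588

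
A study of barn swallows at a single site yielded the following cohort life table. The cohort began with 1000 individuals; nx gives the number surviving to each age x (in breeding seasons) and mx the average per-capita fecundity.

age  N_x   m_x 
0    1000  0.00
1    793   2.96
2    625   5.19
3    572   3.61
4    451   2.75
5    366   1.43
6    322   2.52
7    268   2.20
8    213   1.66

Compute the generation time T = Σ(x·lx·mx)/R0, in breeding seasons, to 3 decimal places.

3.081

lx = nx/n0 = nx/1000: 1, 0.793, 0.625, 0.572, 0.451, 0.366, 0.322, 0.268, 0.213
lx·mx: 0, 2.34728, 3.24375, 2.06492, 1.24025, 0.52338, 0.81144, 0.5896, 0.35358 → R0 = 11.1742
x·lx·mx: 0, 2.34728, 6.4875, 6.19476, 4.961, 2.6169, 4.86864, 4.1272, 2.82864 → Σ = 34.43192
T = 34.43192 / 11.1742 = 3.081377… → 3.081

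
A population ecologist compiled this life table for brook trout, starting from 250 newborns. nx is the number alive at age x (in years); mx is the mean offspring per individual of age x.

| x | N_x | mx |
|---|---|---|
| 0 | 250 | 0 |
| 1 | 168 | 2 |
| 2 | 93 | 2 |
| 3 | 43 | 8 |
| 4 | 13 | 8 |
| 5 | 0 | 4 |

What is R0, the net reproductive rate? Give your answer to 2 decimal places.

lx = nx/n0 = nx/250: 1, 0.672, 0.372, 0.172, 0.052, 0
lx·mx by age: 0, 1.344, 0.744, 1.376, 0.416, 0
R0 = Σ lx·mx = 3.88 → 3.88

3.88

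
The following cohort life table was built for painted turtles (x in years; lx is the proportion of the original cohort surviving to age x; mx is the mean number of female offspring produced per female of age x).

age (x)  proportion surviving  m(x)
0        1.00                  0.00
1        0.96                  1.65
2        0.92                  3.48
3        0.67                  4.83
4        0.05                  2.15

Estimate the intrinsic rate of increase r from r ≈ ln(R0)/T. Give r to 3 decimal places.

R0 = Σ lx·mx = 0 + 1.584 + 3.2016 + 3.2361 + 0.1075 = 8.1292
Σ x·lx·mx = 18.1255; T = 18.1255/8.1292 = 2.22968…
r ≈ ln(R0)/T = ln(8.1292)/2.22968… = 0.9398… → 0.940

0.940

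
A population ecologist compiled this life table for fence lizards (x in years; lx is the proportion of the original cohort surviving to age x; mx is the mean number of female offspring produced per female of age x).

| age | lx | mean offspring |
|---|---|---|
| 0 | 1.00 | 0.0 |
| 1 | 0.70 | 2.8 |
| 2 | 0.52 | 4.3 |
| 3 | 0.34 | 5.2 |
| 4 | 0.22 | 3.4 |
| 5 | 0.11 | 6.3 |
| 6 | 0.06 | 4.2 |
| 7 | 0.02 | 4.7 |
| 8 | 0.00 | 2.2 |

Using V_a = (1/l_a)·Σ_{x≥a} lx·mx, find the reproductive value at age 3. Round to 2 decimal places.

lx·mx for x ≥ 3: 1.768, 0.748, 0.693, 0.252, 0.094, 0 → sum = 3.555
V_3 = 3.555 / l_3 = 3.555 / 0.34 = 10.455882… → 10.46

10.46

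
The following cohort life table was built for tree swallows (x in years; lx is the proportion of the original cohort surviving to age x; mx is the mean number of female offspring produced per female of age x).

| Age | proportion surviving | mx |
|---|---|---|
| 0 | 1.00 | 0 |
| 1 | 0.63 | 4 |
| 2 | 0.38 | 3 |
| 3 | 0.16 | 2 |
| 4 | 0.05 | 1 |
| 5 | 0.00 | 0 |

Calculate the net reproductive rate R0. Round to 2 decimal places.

lx·mx by age: 0, 2.52, 1.14, 0.32, 0.05, 0
R0 = Σ lx·mx = 4.03 → 4.03

4.03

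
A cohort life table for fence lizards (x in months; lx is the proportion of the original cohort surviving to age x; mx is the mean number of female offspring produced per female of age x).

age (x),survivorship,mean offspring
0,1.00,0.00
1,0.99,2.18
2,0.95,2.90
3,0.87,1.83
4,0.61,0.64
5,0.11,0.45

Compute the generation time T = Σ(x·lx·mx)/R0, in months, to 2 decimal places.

lx·mx: 0, 2.1582, 2.755, 1.5921, 0.3904, 0.0495 → R0 = 6.9452
x·lx·mx: 0, 2.1582, 5.51, 4.7763, 1.5616, 0.2475 → Σ = 14.2536
T = 14.2536 / 6.9452 = 2.052295… → 2.05

2.05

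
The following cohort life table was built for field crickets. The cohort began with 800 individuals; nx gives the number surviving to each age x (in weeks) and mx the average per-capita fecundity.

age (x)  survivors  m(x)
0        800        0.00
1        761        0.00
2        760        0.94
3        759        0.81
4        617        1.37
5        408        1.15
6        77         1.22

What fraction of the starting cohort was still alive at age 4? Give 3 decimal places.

l_4 = n_4/n_0 = 617/800 = 0.77125 → 0.771

0.771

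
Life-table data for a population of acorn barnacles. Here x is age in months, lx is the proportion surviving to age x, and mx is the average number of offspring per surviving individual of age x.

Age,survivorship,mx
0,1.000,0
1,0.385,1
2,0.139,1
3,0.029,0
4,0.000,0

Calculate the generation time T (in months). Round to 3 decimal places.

lx·mx: 0, 0.385, 0.139, 0, 0 → R0 = 0.524
x·lx·mx: 0, 0.385, 0.278, 0, 0 → Σ = 0.663
T = 0.663 / 0.524 = 1.265267… → 1.265

1.265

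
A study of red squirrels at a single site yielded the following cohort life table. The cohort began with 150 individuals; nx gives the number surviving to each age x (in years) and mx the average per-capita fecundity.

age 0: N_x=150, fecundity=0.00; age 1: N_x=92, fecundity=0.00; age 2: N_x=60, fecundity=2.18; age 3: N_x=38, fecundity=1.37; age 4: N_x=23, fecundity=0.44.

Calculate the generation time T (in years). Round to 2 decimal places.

2.37

lx = nx/n0 = nx/150: 1, 0.61333…, 0.4, 0.25333…, 0.15333…
lx·mx: 0, 0, 0.872, 0.347067…, 0.067467… → R0 = 1.286533…
x·lx·mx: 0, 0, 1.744, 1.0412…, 0.269867… → Σ = 3.055067…
T = 3.055067… / 1.286533… = 2.37465… → 2.37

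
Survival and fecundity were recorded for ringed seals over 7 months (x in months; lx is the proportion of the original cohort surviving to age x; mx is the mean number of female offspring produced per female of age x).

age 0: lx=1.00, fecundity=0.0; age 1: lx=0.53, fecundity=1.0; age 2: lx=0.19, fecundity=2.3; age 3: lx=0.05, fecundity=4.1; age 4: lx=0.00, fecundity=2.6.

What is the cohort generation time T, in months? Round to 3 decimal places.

1.723

lx·mx: 0, 0.53, 0.437, 0.205, 0 → R0 = 1.172
x·lx·mx: 0, 0.53, 0.874, 0.615, 0 → Σ = 2.019
T = 2.019 / 1.172 = 1.722696… → 1.723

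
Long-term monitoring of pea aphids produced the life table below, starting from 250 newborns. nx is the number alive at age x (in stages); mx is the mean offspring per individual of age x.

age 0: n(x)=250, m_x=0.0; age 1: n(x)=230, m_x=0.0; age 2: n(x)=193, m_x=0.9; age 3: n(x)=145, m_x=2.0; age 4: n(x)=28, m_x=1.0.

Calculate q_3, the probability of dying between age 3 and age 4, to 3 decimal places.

lx = nx/n0 = nx/250: 1, 0.92, 0.772, 0.58, 0.112
q_3 = (l_3 − l_4) / l_3 = (0.58 − 0.112) / 0.58
     = 0.468 / 0.58 = 0.806897… → 0.807

0.807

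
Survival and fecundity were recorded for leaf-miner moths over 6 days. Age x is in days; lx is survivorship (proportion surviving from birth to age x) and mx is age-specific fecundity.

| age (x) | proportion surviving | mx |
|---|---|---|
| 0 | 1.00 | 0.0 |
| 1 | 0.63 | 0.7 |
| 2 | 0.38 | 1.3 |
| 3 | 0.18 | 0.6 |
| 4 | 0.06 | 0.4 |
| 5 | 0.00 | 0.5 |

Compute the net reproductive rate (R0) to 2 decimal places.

lx·mx by age: 0, 0.441, 0.494, 0.108, 0.024, 0
R0 = Σ lx·mx = 1.067 → 1.07

1.07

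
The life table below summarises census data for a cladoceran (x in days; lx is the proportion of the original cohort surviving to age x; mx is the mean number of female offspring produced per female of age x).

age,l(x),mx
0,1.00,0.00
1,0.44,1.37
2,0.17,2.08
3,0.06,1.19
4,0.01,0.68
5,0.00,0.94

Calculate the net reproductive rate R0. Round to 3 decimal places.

1.035

lx·mx by age: 0, 0.6028, 0.3536, 0.0714, 0.0068, 0
R0 = Σ lx·mx = 1.0346 → 1.035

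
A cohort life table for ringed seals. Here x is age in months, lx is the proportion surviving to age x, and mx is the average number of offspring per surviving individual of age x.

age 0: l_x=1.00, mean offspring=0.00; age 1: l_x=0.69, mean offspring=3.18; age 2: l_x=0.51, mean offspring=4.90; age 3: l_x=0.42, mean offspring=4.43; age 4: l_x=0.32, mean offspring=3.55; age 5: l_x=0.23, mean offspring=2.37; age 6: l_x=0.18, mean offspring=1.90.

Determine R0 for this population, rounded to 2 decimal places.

lx·mx by age: 0, 2.1942, 2.499, 1.8606, 1.136, 0.5451, 0.342
R0 = Σ lx·mx = 8.5769 → 8.58

8.58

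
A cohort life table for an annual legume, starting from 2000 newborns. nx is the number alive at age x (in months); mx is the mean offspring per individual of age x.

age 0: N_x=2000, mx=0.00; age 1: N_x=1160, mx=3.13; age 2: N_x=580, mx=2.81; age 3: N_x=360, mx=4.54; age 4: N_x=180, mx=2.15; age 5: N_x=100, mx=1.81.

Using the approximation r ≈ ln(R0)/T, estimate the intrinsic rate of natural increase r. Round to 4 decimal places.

0.6898

lx = nx/n0 = nx/2000: 1, 0.58, 0.29, 0.18, 0.09, 0.05
R0 = Σ lx·mx = 0 + 1.8154 + 0.8149 + 0.8172 + 0.1935 + 0.0905 = 3.7315
Σ x·lx·mx = 7.1233; T = 7.1233/3.7315 = 1.90896…
r ≈ ln(R0)/T = ln(3.7315)/1.90896… = 0.689804… → 0.6898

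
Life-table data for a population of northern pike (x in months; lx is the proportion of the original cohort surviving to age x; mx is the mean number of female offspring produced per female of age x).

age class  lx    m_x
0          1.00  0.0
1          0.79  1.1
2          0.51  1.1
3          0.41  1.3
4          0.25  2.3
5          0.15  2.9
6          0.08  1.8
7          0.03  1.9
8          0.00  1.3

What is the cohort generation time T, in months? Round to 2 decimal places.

2.94

lx·mx: 0, 0.869, 0.561, 0.533, 0.575, 0.435, 0.144, 0.057, 0 → R0 = 3.174
x·lx·mx: 0, 0.869, 1.122, 1.599, 2.3, 2.175, 0.864, 0.399, 0 → Σ = 9.328
T = 9.328 / 3.174 = 2.938878… → 2.94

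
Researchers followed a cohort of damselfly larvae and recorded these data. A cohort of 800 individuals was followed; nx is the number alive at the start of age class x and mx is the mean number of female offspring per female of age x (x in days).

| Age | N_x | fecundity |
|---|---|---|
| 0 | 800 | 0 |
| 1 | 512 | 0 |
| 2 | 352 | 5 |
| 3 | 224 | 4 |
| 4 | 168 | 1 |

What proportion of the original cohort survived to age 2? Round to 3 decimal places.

l_2 = n_2/n_0 = 352/800 = 0.44 → 0.440

0.440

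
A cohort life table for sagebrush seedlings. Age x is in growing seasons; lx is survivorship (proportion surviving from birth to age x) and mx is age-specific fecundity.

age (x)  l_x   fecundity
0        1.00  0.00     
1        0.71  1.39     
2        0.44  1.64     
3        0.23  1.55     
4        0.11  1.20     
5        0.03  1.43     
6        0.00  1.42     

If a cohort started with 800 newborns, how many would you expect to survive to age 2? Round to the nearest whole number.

352

Expected survivors = N0 · l_2 = 800 × 0.44 = 352 → 352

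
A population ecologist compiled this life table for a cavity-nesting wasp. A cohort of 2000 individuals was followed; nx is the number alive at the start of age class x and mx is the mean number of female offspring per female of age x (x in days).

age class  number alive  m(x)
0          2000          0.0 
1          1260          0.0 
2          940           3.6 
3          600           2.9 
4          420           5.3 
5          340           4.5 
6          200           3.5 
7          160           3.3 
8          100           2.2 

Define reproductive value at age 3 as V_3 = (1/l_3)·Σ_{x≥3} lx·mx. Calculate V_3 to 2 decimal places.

11.57

lx = nx/n0 = nx/2000: 1, 0.63, 0.47, 0.3, 0.21, 0.17, 0.1, 0.08, 0.05
lx·mx for x ≥ 3: 0.87, 1.113, 0.765, 0.35, 0.264, 0.11 → sum = 3.472
V_3 = 3.472 / l_3 = 3.472 / 0.3 = 11.573333… → 11.57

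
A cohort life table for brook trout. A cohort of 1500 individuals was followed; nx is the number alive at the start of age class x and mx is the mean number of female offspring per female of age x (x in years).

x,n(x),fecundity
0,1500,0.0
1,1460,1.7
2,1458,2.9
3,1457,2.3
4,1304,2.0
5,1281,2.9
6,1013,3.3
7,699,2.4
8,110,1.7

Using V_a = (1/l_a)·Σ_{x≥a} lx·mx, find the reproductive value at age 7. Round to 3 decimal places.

2.668

lx = nx/n0 = nx/1500: 1, 0.97333…, 0.972, 0.97133…, 0.86933…, 0.854, 0.67533…, 0.466, 0.07333…
lx·mx for x ≥ 7: 1.1184, 0.124667… → sum = 1.243067…
V_7 = 1.243067… / l_7 = 1.243067… / 0.466 = 2.667525… → 2.668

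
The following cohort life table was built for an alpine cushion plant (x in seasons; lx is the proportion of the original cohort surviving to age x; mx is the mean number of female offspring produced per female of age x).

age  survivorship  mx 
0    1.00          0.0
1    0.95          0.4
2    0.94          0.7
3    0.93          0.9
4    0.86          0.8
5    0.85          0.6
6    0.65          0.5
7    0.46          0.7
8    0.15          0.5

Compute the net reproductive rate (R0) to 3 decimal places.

lx·mx by age: 0, 0.38, 0.658, 0.837, 0.688, 0.51, 0.325, 0.322, 0.075
R0 = Σ lx·mx = 3.795 → 3.795

3.795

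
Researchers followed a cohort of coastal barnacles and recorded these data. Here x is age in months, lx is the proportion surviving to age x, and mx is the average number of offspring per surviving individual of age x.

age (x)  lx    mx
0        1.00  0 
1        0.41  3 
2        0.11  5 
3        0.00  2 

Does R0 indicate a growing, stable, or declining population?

R0 = Σ lx·mx = 0 + 1.23 + 0.55 + 0 = 1.78
R0 > 1, so the population is growing.

growing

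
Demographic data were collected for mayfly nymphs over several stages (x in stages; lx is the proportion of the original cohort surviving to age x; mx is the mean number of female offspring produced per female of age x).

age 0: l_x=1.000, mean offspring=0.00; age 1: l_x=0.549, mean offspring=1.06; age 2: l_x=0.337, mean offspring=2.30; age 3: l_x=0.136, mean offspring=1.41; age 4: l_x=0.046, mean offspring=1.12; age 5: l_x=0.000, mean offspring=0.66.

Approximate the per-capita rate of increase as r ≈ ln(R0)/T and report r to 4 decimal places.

R0 = Σ lx·mx = 0 + 0.58194 + 0.7751 + 0.19176 + 0.05152 + 0 = 1.60032
Σ x·lx·mx = 2.9135; T = 2.9135/1.60032 = 1.82057…
r ≈ ln(R0)/T = ln(1.60032)/1.82057… = 0.258272… → 0.2583

0.2583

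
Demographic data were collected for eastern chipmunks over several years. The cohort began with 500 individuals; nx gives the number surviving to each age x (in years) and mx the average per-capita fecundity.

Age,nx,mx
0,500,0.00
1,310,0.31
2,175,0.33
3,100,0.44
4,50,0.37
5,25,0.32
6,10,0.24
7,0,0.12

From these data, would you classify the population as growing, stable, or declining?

lx = nx/n0 = nx/500: 1, 0.62, 0.35, 0.2, 0.1, 0.05, 0.02, 0
R0 = Σ lx·mx = 0 + 0.1922 + 0.1155 + 0.088 + 0.037 + 0.016 + 0.0048 + 0 = 0.4535
R0 < 1, so the population is declining.

declining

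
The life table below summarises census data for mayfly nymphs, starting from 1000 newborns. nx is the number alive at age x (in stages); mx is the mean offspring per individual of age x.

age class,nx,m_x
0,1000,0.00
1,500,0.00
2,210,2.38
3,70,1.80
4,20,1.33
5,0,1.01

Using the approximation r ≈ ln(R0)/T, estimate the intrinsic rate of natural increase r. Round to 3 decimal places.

-0.188

lx = nx/n0 = nx/1000: 1, 0.5, 0.21, 0.07, 0.02, 0
R0 = Σ lx·mx = 0 + 0 + 0.4998 + 0.126 + 0.0266 + 0 = 0.6524
Σ x·lx·mx = 1.484; T = 1.484/0.6524 = 2.27468…
r ≈ ln(R0)/T = ln(0.6524)/2.27468… = -0.18776… → -0.188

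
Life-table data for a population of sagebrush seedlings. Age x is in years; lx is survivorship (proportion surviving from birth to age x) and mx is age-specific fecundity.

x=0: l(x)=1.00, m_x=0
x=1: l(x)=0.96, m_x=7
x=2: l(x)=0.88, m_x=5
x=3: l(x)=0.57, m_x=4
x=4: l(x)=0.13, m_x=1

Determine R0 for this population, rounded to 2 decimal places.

13.53

lx·mx by age: 0, 6.72, 4.4, 2.28, 0.13
R0 = Σ lx·mx = 13.53 → 13.53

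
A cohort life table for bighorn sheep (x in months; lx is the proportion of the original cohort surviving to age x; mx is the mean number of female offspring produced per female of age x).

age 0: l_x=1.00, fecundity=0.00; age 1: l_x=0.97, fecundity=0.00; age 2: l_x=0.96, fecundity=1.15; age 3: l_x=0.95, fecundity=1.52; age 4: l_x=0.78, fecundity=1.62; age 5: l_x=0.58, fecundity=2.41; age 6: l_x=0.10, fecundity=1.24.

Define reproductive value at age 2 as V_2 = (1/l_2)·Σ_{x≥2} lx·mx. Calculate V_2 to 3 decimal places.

lx·mx for x ≥ 2: 1.104, 1.444, 1.2636, 1.3978, 0.124 → sum = 5.3334
V_2 = 5.3334 / l_2 = 5.3334 / 0.96 = 5.555625 → 5.556

5.556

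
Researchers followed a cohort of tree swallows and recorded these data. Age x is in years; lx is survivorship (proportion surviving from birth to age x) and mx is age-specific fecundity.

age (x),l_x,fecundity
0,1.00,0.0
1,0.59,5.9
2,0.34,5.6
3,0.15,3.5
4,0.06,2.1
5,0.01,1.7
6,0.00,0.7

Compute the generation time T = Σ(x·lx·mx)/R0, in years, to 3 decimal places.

lx·mx: 0, 3.481, 1.904, 0.525, 0.126, 0.017, 0 → R0 = 6.053
x·lx·mx: 0, 3.481, 3.808, 1.575, 0.504, 0.085, 0 → Σ = 9.453
T = 9.453 / 6.053 = 1.561705… → 1.562

1.562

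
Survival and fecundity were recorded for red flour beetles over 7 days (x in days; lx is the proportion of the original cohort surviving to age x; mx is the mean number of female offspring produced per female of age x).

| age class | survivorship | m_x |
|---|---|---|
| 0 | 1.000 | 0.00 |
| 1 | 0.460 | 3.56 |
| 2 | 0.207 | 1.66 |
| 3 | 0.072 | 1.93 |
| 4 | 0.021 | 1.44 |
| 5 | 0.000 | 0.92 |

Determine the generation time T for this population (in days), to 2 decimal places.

lx·mx: 0, 1.6376, 0.34362, 0.13896, 0.03024, 0 → R0 = 2.15042
x·lx·mx: 0, 1.6376, 0.68724, 0.41688, 0.12096, 0 → Σ = 2.86268
T = 2.86268 / 2.15042 = 1.331219… → 1.33

1.33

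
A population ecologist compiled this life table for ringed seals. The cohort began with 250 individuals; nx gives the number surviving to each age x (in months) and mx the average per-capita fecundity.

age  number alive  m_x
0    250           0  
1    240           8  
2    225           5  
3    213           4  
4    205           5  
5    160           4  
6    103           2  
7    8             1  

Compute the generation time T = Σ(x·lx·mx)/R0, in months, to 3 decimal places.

lx = nx/n0 = nx/250: 1, 0.96, 0.9, 0.852, 0.82, 0.64, 0.412, 0.032
lx·mx: 0, 7.68, 4.5, 3.408, 4.1, 2.56, 0.824, 0.032 → R0 = 23.104
x·lx·mx: 0, 7.68, 9, 10.224, 16.4, 12.8, 4.944, 0.224 → Σ = 61.272
T = 61.272 / 23.104 = 2.652008… → 2.652

2.652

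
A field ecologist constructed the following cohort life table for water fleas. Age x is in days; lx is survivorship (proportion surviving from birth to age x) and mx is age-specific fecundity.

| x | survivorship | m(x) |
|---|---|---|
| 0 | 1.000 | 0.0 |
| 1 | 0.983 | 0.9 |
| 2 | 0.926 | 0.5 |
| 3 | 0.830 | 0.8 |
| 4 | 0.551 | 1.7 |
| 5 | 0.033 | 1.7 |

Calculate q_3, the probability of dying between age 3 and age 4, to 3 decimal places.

0.336

q_3 = (l_3 − l_4) / l_3 = (0.83 − 0.551) / 0.83
     = 0.279 / 0.83 = 0.336145… → 0.336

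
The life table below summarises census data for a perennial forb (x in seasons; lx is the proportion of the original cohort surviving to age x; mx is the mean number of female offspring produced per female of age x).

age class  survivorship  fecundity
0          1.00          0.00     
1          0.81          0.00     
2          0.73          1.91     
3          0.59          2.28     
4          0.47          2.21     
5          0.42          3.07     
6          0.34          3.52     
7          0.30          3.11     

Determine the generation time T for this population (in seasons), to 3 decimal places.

4.326

lx·mx: 0, 0, 1.3943, 1.3452, 1.0387, 1.2894, 1.1968, 0.933 → R0 = 7.1974
x·lx·mx: 0, 0, 2.7886, 4.0356, 4.1548, 6.447, 7.1808, 6.531 → Σ = 31.1378
T = 31.1378 / 7.1974 = 4.326257… → 4.326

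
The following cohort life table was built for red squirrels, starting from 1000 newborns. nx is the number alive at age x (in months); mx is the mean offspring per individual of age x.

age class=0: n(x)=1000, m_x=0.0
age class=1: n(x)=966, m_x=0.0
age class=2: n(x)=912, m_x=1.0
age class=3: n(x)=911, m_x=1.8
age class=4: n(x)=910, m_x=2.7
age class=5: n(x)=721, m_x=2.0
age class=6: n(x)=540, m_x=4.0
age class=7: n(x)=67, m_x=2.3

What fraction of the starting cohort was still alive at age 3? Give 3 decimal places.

0.911

l_3 = n_3/n_0 = 911/1000 = 0.911 → 0.911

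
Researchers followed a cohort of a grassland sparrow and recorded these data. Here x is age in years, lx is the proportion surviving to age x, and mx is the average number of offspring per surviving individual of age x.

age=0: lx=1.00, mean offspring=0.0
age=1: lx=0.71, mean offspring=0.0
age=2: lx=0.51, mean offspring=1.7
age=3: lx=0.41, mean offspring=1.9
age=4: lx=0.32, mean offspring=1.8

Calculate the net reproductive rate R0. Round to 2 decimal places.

2.22

lx·mx by age: 0, 0, 0.867, 0.779, 0.576
R0 = Σ lx·mx = 2.222 → 2.22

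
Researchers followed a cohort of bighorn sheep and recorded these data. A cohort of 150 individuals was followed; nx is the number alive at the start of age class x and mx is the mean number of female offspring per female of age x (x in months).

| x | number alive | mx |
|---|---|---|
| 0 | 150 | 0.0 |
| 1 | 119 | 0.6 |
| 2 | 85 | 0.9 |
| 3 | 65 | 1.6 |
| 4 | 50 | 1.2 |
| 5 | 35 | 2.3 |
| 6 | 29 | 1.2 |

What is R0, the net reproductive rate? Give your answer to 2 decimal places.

lx = nx/n0 = nx/150: 1, 0.79333…, 0.56667…, 0.43333…, 0.33333…, 0.23333…, 0.19333…
lx·mx by age: 0, 0.476…, 0.51…, 0.693333…, 0.4…, 0.536667…, 0.232…
R0 = Σ lx·mx = 2.848… → 2.85

2.85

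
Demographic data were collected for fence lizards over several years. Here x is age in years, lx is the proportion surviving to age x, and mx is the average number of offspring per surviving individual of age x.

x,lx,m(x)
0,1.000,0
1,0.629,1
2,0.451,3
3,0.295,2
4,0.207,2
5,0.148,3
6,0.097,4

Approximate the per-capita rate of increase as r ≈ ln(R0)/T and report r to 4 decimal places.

R0 = Σ lx·mx = 0 + 0.629 + 1.353 + 0.59 + 0.414 + 0.444 + 0.388 = 3.818
Σ x·lx·mx = 11.309; T = 11.309/3.818 = 2.96202…
r ≈ ln(R0)/T = ln(3.818)/2.96202… = 0.452301… → 0.4523

0.4523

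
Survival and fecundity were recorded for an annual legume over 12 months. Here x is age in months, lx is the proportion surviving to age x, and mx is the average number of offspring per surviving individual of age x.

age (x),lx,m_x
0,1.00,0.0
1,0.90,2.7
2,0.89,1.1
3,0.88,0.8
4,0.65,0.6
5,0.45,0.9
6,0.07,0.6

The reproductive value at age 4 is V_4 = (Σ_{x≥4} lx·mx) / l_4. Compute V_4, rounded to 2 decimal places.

1.29

lx·mx for x ≥ 4: 0.39, 0.405, 0.042 → sum = 0.837
V_4 = 0.837 / l_4 = 0.837 / 0.65 = 1.287692… → 1.29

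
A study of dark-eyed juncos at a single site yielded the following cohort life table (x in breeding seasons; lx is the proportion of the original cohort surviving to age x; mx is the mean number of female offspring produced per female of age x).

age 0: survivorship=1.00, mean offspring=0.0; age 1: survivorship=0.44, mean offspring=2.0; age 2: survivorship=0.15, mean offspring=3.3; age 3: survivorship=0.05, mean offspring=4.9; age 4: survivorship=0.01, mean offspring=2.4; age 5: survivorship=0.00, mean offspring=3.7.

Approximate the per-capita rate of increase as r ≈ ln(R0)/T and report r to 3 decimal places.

0.303

R0 = Σ lx·mx = 0 + 0.88 + 0.495 + 0.245 + 0.024 + 0 = 1.644
Σ x·lx·mx = 2.701; T = 2.701/1.644 = 1.64294…
r ≈ ln(R0)/T = ln(1.644)/1.64294… = 0.30259… → 0.303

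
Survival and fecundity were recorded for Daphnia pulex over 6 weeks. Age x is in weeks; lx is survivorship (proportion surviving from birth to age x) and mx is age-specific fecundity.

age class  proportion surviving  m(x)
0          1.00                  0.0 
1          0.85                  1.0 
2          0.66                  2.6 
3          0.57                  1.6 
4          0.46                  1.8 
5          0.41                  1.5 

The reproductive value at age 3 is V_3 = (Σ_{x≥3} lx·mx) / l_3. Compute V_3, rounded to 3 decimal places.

lx·mx for x ≥ 3: 0.912, 0.828, 0.615 → sum = 2.355
V_3 = 2.355 / l_3 = 2.355 / 0.57 = 4.131579… → 4.132

4.132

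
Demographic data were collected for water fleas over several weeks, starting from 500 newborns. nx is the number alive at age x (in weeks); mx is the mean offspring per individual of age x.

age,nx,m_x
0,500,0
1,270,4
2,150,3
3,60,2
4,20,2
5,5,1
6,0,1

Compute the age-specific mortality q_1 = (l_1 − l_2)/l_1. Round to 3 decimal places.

0.444

lx = nx/n0 = nx/500: 1, 0.54, 0.3, 0.12, 0.04, 0.01, 0
q_1 = (l_1 − l_2) / l_1 = (0.54 − 0.3) / 0.54
     = 0.24 / 0.54 = 0.444444… → 0.444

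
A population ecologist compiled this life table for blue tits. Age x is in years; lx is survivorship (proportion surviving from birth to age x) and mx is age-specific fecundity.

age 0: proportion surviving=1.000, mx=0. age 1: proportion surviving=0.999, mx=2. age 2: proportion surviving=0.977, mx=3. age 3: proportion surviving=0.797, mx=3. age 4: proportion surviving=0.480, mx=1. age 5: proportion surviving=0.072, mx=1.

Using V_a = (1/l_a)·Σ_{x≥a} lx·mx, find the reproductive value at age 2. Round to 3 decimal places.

6.012

lx·mx for x ≥ 2: 2.931, 2.391, 0.48, 0.072 → sum = 5.874
V_2 = 5.874 / l_2 = 5.874 / 0.977 = 6.012282… → 6.012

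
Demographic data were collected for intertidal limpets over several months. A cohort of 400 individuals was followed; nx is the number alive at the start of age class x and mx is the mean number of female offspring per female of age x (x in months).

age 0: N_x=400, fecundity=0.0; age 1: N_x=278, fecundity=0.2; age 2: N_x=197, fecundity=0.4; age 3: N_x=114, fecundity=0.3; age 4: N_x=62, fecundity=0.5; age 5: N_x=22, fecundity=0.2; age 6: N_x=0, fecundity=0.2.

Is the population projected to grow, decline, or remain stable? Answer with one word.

declining

lx = nx/n0 = nx/400: 1, 0.695, 0.4925, 0.285, 0.155, 0.055, 0
R0 = Σ lx·mx = 0 + 0.139 + 0.197 + 0.0855 + 0.0775 + 0.011 + 0 = 0.51
R0 < 1, so the population is declining.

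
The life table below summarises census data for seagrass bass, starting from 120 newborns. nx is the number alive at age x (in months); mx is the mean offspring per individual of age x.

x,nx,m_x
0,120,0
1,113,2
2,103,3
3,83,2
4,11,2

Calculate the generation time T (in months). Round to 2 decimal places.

1.98

lx = nx/n0 = nx/120: 1, 0.94167…, 0.85833…, 0.69167…, 0.09167…
lx·mx: 0, 1.883333…, 2.575…, 1.383333…, 0.183333… → R0 = 6.025…
x·lx·mx: 0, 1.883333…, 5.15…, 4.15…, 0.733333… → Σ = 11.916667…
T = 11.916667… / 6.025… = 1.97787… → 1.98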